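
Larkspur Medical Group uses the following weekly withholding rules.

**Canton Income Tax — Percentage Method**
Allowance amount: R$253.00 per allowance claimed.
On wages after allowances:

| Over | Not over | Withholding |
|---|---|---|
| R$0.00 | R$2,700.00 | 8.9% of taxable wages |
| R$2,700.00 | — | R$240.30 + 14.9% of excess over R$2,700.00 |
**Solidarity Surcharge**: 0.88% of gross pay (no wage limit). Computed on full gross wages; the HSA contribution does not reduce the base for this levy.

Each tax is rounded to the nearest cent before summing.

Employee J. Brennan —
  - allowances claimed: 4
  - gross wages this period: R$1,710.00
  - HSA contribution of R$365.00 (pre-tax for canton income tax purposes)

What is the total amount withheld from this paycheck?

Canton Income Tax: taxable = R$1,710.00 − R$365.00 − 4×R$253.00 = R$333.00
  8.9% × R$333.00 = R$29.64
Solidarity Surcharge: 0.88% × R$1,710.00 = R$15.05
Total: R$29.64 + R$15.05 = R$44.69

R$44.69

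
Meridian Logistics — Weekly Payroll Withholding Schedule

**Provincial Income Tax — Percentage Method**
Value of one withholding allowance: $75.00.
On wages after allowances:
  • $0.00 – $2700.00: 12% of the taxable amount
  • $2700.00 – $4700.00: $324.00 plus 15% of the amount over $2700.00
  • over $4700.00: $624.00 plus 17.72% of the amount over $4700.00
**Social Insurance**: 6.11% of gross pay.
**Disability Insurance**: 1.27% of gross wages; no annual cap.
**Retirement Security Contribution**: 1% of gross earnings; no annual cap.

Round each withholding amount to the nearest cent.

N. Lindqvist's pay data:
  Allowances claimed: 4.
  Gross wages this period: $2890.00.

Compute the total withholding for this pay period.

Provincial Income Tax: taxable = $2890.00 − 4×$75.00 = $2590.00
  12% × $2590.00 = $310.80
Social Insurance: 6.11% × $2890.00 = $176.58
Disability Insurance: 1.27% × $2890.00 = $36.70
Retirement Security Contribution: 1% × $2890.00 = $28.90
Total: $310.80 + $176.58 + $36.70 + $28.90 = $552.98

$552.98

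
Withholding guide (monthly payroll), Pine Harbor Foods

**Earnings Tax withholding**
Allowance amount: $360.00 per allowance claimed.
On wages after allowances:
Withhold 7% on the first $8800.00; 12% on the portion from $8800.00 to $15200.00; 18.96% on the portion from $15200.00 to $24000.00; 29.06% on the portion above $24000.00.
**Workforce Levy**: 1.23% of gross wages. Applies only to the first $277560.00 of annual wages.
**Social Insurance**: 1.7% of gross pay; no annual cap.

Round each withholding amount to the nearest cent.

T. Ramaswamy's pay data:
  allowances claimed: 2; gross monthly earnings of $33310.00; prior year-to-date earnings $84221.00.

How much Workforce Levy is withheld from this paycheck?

Workforce Levy: 1.23% × $33310.00 = $409.71

$409.71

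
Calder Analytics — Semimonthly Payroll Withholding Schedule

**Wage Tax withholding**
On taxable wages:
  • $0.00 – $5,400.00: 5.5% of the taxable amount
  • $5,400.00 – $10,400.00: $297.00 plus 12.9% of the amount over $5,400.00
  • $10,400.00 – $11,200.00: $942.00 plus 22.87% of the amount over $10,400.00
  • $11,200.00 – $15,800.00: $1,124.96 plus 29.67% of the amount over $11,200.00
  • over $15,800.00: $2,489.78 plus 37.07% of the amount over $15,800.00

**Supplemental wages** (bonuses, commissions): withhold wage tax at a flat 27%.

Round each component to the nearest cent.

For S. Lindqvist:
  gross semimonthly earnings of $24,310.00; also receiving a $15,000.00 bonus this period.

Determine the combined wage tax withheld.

$9,694.44

Wage Tax: taxable = $24,310.00
  $2,489.78 + 37.07% × ($24,310.00 − $15,800.00) = $2,489.78 + 37.07% × $8,510.00 = $5,644.44
Supplemental (27% flat on bonus): 27% × $15,000.00 = $4,050.00
Total wage tax: $5,644.44 + $4,050.00 = $9,694.44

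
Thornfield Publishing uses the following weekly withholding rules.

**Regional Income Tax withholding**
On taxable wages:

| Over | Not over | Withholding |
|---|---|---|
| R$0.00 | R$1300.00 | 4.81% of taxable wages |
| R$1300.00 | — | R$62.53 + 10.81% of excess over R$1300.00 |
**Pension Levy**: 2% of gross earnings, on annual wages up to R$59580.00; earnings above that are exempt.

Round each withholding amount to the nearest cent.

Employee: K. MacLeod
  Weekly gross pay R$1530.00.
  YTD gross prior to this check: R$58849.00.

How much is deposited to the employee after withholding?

Regional Income Tax: taxable = R$1530.00
  R$62.53 + 10.81% × (R$1530.00 − R$1300.00) = R$62.53 + 10.81% × R$230.00 = R$87.39
Pension Levy: cap R$59580.00 − YTD R$58849.00 = R$731.00 subject; 2% × R$731.00 = R$14.62
Total withheld: R$87.39 + R$14.62 = R$102.01
Net pay: R$1530.00 − R$102.01 = R$1427.99

R$1427.99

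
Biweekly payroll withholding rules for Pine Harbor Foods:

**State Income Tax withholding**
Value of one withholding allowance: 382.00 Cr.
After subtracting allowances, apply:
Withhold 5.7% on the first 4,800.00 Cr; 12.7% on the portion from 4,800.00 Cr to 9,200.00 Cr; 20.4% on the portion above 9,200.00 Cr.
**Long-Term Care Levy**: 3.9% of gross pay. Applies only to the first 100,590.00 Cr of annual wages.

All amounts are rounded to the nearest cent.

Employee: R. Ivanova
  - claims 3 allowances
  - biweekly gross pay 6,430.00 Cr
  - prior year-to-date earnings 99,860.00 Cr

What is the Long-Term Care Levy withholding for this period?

28.47 Cr

Long-Term Care Levy: cap 100,590.00 Cr − YTD 99,860.00 Cr = 730.00 Cr subject; 3.9% × 730.00 Cr = 28.47 Cr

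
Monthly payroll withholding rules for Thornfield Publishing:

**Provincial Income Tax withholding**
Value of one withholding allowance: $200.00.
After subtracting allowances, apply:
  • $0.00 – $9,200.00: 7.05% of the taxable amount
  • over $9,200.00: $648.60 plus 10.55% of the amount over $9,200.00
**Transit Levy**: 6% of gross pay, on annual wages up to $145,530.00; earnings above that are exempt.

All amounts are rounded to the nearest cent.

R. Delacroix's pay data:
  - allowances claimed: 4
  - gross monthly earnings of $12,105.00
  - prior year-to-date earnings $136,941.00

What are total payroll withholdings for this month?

Provincial Income Tax: taxable = $12,105.00 − 4×$200.00 = $11,305.00
  $648.60 + 10.55% × ($11,305.00 − $9,200.00) = $648.60 + 10.55% × $2,105.00 = $870.68
Transit Levy: cap $145,530.00 − YTD $136,941.00 = $8,589.00 subject; 6% × $8,589.00 = $515.34
Total: $870.68 + $515.34 = $1,386.02

$1,386.02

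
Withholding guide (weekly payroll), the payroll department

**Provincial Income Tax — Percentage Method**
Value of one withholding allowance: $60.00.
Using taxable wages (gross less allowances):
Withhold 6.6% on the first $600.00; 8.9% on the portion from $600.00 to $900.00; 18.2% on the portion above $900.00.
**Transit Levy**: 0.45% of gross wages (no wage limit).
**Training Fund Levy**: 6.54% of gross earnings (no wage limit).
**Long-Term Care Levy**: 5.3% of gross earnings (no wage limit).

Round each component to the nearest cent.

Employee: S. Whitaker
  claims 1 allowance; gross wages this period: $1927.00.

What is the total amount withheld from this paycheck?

$479.12

Provincial Income Tax: taxable = $1927.00 − 1×$60.00 = $1867.00
  $66.30 + 18.2% × ($1867.00 − $900.00) = $66.30 + 18.2% × $967.00 = $242.29
Transit Levy: 0.45% × $1927.00 = $8.67
Training Fund Levy: 6.54% × $1927.00 = $126.03
Long-Term Care Levy: 5.3% × $1927.00 = $102.13
Total: $242.29 + $8.67 + $126.03 + $102.13 = $479.12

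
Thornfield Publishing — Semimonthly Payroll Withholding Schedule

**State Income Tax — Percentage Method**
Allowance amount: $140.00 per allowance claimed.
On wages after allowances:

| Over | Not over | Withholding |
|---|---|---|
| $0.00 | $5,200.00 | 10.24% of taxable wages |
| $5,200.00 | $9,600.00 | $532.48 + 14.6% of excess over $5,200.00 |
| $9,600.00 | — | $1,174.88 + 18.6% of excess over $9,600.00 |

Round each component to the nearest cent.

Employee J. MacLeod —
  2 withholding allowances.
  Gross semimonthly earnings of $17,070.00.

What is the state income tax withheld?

$2,512.22

State Income Tax: taxable = $17,070.00 − 2×$140.00 = $16,790.00
  $1,174.88 + 18.6% × ($16,790.00 − $9,600.00) = $1,174.88 + 18.6% × $7,190.00 = $2,512.22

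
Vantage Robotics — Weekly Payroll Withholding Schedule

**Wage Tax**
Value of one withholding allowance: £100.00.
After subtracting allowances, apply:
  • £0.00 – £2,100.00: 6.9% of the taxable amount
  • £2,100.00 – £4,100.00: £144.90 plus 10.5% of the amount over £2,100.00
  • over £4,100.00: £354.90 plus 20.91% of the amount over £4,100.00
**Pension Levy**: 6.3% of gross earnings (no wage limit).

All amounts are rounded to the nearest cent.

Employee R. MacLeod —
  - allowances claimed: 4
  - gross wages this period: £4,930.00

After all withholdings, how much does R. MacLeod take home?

£4,174.60

Wage Tax: taxable = £4,930.00 − 4×£100.00 = £4,530.00
  £354.90 + 20.91% × (£4,530.00 − £4,100.00) = £354.90 + 20.91% × £430.00 = £444.81
Pension Levy: 6.3% × £4,930.00 = £310.59
Total withheld: £444.81 + £310.59 = £755.40
Net pay: £4,930.00 − £755.40 = £4,174.60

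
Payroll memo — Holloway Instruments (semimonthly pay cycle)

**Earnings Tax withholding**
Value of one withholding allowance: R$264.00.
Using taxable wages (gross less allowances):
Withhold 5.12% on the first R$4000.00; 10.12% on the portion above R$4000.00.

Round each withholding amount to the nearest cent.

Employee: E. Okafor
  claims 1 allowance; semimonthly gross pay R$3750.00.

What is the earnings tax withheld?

R$178.48

Earnings Tax: taxable = R$3750.00 − 1×R$264.00 = R$3486.00
  5.12% × R$3486.00 = R$178.48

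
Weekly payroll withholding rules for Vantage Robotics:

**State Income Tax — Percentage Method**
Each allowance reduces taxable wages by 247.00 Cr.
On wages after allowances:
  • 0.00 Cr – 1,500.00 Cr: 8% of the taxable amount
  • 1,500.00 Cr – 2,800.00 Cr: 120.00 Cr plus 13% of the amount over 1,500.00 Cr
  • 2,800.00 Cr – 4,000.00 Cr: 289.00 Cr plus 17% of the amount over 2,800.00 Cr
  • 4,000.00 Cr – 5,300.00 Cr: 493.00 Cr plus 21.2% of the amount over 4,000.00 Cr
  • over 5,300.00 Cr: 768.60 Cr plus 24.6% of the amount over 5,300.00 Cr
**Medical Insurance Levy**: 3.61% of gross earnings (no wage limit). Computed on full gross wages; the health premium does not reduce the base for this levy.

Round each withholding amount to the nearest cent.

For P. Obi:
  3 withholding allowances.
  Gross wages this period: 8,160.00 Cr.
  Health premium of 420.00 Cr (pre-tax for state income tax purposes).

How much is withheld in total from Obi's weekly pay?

State Income Tax: taxable = 8,160.00 Cr − 420.00 Cr − 3×247.00 Cr = 6,999.00 Cr
  768.60 Cr + 24.6% × (6,999.00 Cr − 5,300.00 Cr) = 768.60 Cr + 24.6% × 1,699.00 Cr = 1,186.55 Cr
Medical Insurance Levy: 3.61% × 8,160.00 Cr = 294.58 Cr
Total: 1,186.55 Cr + 294.58 Cr = 1,481.13 Cr

1,481.13 Cr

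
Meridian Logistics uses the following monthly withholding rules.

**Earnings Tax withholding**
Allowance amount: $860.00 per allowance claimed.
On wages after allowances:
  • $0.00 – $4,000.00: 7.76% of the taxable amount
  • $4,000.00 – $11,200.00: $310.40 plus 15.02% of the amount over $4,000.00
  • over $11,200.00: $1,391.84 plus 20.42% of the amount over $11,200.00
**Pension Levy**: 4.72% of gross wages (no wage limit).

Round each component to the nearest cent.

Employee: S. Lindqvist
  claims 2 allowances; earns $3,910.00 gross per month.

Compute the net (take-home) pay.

Earnings Tax: taxable = $3,910.00 − 2×$860.00 = $2,190.00
  7.76% × $2,190.00 = $169.94
Pension Levy: 4.72% × $3,910.00 = $184.55
Total withheld: $169.94 + $184.55 = $354.49
Net pay: $3,910.00 − $354.49 = $3,555.51

$3,555.51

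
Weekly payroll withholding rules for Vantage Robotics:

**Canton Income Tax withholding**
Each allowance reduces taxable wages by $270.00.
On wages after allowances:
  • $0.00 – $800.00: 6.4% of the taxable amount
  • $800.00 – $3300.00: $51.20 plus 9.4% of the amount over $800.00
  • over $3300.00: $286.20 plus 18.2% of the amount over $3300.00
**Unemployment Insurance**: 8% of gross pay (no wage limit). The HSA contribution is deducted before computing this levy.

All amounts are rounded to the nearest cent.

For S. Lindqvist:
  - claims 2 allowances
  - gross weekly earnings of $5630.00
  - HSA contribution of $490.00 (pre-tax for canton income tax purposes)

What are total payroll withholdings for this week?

$934.00

Canton Income Tax: taxable = $5630.00 − $490.00 − 2×$270.00 = $4600.00
  $286.20 + 18.2% × ($4600.00 − $3300.00) = $286.20 + 18.2% × $1300.00 = $522.80
Unemployment Insurance: 8% × $5140.00 = $411.20
Total: $522.80 + $411.20 = $934.00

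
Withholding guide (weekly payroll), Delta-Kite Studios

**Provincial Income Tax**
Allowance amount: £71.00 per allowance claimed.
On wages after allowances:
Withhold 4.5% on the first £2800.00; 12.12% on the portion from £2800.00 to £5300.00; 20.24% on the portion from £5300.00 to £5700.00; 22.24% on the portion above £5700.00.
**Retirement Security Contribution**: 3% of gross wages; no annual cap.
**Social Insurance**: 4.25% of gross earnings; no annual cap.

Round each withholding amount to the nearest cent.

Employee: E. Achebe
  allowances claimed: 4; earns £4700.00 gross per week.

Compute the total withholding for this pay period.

Provincial Income Tax: taxable = £4700.00 − 4×£71.00 = £4416.00
  £126.00 + 12.12% × (£4416.00 − £2800.00) = £126.00 + 12.12% × £1616.00 = £321.86
Retirement Security Contribution: 3% × £4700.00 = £141.00
Social Insurance: 4.25% × £4700.00 = £199.75
Total: £321.86 + £141.00 + £199.75 = £662.61

£662.61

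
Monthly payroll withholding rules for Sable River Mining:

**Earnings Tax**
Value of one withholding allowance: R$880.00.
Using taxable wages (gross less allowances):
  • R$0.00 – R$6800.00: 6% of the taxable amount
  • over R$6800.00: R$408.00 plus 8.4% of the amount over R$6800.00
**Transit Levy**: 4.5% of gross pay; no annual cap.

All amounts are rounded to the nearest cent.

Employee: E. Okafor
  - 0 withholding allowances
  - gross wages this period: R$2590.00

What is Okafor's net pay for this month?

R$2318.05

Earnings Tax: taxable = R$2590.00
  6% × R$2590.00 = R$155.40
Transit Levy: 4.5% × R$2590.00 = R$116.55
Total withheld: R$155.40 + R$116.55 = R$271.95
Net pay: R$2590.00 − R$271.95 = R$2318.05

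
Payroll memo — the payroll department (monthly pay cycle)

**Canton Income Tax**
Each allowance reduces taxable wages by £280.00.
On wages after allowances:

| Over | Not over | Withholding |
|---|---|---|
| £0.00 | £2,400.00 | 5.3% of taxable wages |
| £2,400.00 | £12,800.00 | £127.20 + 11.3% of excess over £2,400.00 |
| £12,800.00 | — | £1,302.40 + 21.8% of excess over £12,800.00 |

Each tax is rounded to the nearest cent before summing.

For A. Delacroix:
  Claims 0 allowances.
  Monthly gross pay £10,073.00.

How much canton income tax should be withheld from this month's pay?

Canton Income Tax: taxable = £10,073.00
  £127.20 + 11.3% × (£10,073.00 − £2,400.00) = £127.20 + 11.3% × £7,673.00 = £994.25

£994.25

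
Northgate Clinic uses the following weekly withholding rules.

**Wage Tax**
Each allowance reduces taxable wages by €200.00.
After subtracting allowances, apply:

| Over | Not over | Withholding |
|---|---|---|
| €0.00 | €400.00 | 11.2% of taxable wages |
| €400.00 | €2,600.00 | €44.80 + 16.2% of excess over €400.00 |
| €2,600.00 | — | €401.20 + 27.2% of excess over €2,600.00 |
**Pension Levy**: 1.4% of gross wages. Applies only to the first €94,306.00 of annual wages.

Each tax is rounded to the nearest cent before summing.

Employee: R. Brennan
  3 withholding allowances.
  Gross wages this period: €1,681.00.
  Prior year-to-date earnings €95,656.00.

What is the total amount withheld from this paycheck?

€155.12

Wage Tax: taxable = €1,681.00 − 3×€200.00 = €1,081.00
  €44.80 + 16.2% × (€1,081.00 − €400.00) = €44.80 + 16.2% × €681.00 = €155.12
Pension Levy: YTD €95,656.00 ≥ cap €94,306.00 → €0.00
Total: €155.12 + €0.00 = €155.12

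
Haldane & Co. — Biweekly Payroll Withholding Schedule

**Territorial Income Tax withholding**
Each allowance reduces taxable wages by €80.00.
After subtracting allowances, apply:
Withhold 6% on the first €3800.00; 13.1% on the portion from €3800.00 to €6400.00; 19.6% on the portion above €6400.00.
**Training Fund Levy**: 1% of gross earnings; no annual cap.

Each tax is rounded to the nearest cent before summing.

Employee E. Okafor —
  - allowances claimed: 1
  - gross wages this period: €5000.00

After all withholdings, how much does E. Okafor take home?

€4575.28

Territorial Income Tax: taxable = €5000.00 − 1×€80.00 = €4920.00
  €228.00 + 13.1% × (€4920.00 − €3800.00) = €228.00 + 13.1% × €1120.00 = €374.72
Training Fund Levy: 1% × €5000.00 = €50.00
Total withheld: €374.72 + €50.00 = €424.72
Net pay: €5000.00 − €424.72 = €4575.28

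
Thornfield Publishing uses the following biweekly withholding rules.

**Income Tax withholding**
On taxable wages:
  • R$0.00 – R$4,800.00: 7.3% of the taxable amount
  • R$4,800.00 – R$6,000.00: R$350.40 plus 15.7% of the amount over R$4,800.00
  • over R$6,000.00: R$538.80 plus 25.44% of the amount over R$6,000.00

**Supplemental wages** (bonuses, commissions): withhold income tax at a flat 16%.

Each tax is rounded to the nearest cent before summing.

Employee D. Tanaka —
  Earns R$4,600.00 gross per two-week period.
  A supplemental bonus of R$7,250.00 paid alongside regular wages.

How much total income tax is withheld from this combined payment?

Income Tax: taxable = R$4,600.00
  7.3% × R$4,600.00 = R$335.80
Supplemental (16% flat on bonus): 16% × R$7,250.00 = R$1,160.00
Total income tax: R$335.80 + R$1,160.00 = R$1,495.80

R$1,495.80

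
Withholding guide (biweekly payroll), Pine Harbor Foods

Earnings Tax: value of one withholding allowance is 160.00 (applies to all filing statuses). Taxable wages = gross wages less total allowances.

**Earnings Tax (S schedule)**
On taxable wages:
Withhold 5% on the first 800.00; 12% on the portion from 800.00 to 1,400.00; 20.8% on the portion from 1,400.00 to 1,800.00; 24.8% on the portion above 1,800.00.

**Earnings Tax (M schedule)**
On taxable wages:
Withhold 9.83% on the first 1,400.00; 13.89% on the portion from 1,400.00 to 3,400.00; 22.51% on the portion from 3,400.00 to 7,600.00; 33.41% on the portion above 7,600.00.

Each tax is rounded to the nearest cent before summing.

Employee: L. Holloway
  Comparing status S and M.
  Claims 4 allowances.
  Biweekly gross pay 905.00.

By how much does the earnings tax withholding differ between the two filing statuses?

12.80

Earnings Tax (S): taxable = 905.00 − 4×160.00 = 265.00
  5% × 265.00 = 13.25
Earnings Tax (M): taxable = 905.00 − 4×160.00 = 265.00
  9.83% × 265.00 = 26.05
Difference: |13.25 − 26.05| = 12.80 (higher under M)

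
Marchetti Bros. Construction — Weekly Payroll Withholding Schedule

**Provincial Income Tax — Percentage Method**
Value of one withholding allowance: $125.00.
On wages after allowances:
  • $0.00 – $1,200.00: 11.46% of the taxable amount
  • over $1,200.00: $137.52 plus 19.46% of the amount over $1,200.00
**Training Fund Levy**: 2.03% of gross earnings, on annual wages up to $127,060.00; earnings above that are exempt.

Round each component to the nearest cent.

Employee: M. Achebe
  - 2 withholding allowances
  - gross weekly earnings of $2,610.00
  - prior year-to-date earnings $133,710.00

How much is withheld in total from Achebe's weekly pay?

Provincial Income Tax: taxable = $2,610.00 − 2×$125.00 = $2,360.00
  $137.52 + 19.46% × ($2,360.00 − $1,200.00) = $137.52 + 19.46% × $1,160.00 = $363.26
Training Fund Levy: YTD $133,710.00 ≥ cap $127,060.00 → $0.00
Total: $363.26 + $0.00 = $363.26

$363.26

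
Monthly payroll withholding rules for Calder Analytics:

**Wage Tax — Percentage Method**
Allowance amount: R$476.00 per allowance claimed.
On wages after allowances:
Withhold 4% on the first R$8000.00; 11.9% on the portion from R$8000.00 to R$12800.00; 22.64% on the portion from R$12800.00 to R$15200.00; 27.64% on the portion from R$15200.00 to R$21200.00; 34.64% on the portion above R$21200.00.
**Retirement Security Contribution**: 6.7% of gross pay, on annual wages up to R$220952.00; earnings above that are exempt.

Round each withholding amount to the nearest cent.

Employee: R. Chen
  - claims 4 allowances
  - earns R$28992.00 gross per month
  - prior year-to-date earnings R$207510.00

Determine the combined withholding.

Wage Tax: taxable = R$28992.00 − 4×R$476.00 = R$27088.00
  R$3092.96 + 34.64% × (R$27088.00 − R$21200.00) = R$3092.96 + 34.64% × R$5888.00 = R$5132.56
Retirement Security Contribution: cap R$220952.00 − YTD R$207510.00 = R$13442.00 subject; 6.7% × R$13442.00 = R$900.61
Total: R$5132.56 + R$900.61 = R$6033.17

R$6033.17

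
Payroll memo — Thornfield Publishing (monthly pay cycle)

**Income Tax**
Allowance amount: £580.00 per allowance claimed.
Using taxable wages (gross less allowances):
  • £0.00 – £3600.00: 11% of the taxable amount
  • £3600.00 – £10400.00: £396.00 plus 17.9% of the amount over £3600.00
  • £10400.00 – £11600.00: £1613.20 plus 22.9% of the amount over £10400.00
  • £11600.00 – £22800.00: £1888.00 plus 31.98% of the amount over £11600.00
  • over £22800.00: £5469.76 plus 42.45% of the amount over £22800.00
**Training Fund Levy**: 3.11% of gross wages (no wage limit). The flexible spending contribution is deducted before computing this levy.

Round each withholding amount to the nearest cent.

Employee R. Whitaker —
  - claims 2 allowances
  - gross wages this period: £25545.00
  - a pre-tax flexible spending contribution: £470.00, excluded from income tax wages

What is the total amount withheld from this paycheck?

£6722.91

Income Tax: taxable = £25545.00 − £470.00 − 2×£580.00 = £23915.00
  £5469.76 + 42.45% × (£23915.00 − £22800.00) = £5469.76 + 42.45% × £1115.00 = £5943.08
Training Fund Levy: 3.11% × £25075.00 = £779.83
Total: £5943.08 + £779.83 = £6722.91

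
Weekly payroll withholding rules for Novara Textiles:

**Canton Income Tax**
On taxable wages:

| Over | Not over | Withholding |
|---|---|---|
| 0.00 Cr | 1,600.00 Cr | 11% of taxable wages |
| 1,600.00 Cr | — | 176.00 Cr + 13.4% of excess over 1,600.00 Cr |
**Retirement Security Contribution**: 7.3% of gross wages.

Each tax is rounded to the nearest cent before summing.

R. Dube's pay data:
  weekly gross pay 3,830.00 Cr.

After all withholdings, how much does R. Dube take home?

Canton Income Tax: taxable = 3,830.00 Cr
  176.00 Cr + 13.4% × (3,830.00 Cr − 1,600.00 Cr) = 176.00 Cr + 13.4% × 2,230.00 Cr = 474.82 Cr
Retirement Security Contribution: 7.3% × 3,830.00 Cr = 279.59 Cr
Total withheld: 474.82 Cr + 279.59 Cr = 754.41 Cr
Net pay: 3,830.00 Cr − 754.41 Cr = 3,075.59 Cr

3,075.59 Cr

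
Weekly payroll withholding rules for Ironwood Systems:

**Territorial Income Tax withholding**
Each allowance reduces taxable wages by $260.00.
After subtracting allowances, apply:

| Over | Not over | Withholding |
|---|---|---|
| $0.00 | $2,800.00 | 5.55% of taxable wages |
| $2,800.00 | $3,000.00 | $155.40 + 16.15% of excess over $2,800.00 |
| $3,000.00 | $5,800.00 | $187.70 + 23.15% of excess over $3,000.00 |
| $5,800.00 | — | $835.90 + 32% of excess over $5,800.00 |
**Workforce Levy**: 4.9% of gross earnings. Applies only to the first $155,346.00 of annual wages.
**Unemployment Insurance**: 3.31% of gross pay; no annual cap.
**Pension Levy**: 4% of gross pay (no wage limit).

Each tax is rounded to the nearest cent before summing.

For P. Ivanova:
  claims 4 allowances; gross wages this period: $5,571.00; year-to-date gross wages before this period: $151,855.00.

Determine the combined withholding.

Territorial Income Tax: taxable = $5,571.00 − 4×$260.00 = $4,531.00
  $187.70 + 23.15% × ($4,531.00 − $3,000.00) = $187.70 + 23.15% × $1,531.00 = $542.13
Workforce Levy: cap $155,346.00 − YTD $151,855.00 = $3,491.00 subject; 4.9% × $3,491.00 = $171.06
Unemployment Insurance: 3.31% × $5,571.00 = $184.40
Pension Levy: 4% × $5,571.00 = $222.84
Total: $542.13 + $171.06 + $184.40 + $222.84 = $1,120.43

$1,120.43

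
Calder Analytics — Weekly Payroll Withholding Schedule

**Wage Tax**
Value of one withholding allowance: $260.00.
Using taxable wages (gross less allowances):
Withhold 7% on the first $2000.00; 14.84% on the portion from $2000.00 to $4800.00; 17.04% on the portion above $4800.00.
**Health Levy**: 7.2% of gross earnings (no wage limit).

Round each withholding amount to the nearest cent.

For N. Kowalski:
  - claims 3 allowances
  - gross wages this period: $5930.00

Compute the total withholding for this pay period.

$1042.12

Wage Tax: taxable = $5930.00 − 3×$260.00 = $5150.00
  $555.52 + 17.04% × ($5150.00 − $4800.00) = $555.52 + 17.04% × $350.00 = $615.16
Health Levy: 7.2% × $5930.00 = $426.96
Total: $615.16 + $426.96 = $1042.12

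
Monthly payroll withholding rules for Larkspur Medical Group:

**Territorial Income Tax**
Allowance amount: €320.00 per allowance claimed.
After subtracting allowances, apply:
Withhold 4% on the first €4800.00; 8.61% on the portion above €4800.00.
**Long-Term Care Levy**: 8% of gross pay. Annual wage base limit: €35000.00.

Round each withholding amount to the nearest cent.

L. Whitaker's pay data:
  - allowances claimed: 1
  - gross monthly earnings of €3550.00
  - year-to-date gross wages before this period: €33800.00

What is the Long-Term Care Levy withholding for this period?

€96.00

Long-Term Care Levy: cap €35000.00 − YTD €33800.00 = €1200.00 subject; 8% × €1200.00 = €96.00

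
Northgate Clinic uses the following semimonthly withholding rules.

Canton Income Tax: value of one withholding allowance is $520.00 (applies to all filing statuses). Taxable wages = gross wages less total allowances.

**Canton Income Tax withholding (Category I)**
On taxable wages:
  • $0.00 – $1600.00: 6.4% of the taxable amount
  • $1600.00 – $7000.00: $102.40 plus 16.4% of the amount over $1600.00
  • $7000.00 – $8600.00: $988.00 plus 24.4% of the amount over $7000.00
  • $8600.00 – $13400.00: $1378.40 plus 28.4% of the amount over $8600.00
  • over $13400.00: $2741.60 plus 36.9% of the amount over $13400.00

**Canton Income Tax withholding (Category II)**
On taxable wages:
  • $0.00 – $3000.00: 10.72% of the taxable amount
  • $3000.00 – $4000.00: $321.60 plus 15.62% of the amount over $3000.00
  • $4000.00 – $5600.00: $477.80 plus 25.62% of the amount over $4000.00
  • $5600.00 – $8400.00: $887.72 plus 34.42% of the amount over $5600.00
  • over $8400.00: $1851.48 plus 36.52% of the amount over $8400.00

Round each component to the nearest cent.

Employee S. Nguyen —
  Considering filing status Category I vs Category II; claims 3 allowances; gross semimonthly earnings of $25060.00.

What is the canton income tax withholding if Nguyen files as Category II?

$7366.00

Canton Income Tax (Category II): taxable = $25060.00 − 3×$520.00 = $23500.00
  $1851.48 + 36.52% × ($23500.00 − $8400.00) = $1851.48 + 36.52% × $15100.00 = $7366.00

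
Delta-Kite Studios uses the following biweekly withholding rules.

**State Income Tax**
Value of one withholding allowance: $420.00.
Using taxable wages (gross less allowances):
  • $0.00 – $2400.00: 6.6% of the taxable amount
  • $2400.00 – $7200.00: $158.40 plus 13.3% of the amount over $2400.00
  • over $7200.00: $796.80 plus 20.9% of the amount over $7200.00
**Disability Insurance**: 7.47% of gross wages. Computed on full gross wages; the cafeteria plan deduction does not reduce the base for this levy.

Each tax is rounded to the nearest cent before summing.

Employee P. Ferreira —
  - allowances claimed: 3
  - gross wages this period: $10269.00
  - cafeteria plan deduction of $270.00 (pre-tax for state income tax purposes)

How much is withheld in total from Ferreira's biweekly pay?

State Income Tax: taxable = $10269.00 − $270.00 − 3×$420.00 = $8739.00
  $796.80 + 20.9% × ($8739.00 − $7200.00) = $796.80 + 20.9% × $1539.00 = $1118.45
Disability Insurance: 7.47% × $10269.00 = $767.09
Total: $1118.45 + $767.09 = $1885.54

$1885.54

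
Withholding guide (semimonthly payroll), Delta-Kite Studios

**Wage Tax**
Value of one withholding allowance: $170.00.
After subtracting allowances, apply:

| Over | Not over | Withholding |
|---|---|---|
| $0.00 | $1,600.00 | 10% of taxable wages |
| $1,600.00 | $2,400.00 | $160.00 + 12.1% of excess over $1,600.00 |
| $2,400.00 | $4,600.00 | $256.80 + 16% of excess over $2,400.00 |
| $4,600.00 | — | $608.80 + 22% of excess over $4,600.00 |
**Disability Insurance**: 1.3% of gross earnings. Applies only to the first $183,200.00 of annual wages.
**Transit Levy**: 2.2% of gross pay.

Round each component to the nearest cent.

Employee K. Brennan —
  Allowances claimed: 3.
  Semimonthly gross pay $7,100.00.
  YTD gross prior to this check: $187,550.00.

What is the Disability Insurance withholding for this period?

$0.00

Disability Insurance: YTD $187,550.00 ≥ cap $183,200.00 → $0.00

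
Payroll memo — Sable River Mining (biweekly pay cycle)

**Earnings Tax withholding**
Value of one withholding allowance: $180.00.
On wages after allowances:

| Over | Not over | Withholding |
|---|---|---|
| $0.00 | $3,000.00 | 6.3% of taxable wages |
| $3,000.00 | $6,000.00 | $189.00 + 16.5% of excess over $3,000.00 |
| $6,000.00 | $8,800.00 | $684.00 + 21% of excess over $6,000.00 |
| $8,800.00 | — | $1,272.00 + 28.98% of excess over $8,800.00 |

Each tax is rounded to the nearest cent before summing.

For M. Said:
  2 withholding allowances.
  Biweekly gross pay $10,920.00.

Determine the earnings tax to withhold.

$1,782.05

Earnings Tax: taxable = $10,920.00 − 2×$180.00 = $10,560.00
  $1,272.00 + 28.98% × ($10,560.00 − $8,800.00) = $1,272.00 + 28.98% × $1,760.00 = $1,782.05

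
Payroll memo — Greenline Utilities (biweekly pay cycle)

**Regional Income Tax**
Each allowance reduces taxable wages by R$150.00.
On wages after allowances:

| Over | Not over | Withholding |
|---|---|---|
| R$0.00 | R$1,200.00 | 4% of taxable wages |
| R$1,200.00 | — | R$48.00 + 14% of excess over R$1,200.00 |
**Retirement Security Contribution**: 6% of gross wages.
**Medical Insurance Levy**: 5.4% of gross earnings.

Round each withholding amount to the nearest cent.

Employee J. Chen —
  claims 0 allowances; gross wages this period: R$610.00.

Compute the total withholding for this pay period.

R$93.94

Regional Income Tax: taxable = R$610.00
  4% × R$610.00 = R$24.40
Retirement Security Contribution: 6% × R$610.00 = R$36.60
Medical Insurance Levy: 5.4% × R$610.00 = R$32.94
Total: R$24.40 + R$36.60 + R$32.94 = R$93.94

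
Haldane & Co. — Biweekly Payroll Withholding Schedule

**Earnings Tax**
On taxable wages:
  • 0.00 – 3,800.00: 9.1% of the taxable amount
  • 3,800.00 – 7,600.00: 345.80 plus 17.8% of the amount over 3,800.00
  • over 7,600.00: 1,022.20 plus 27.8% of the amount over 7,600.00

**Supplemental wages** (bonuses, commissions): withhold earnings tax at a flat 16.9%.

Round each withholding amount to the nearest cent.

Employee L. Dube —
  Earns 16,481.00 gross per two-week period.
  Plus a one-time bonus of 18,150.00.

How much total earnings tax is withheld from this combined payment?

Earnings Tax: taxable = 16,481.00
  1,022.20 + 27.8% × (16,481.00 − 7,600.00) = 1,022.20 + 27.8% × 8,881.00 = 3,491.12
Supplemental (16.9% flat on bonus): 16.9% × 18,150.00 = 3,067.35
Total earnings tax: 3,491.12 + 3,067.35 = 6,558.47

6,558.47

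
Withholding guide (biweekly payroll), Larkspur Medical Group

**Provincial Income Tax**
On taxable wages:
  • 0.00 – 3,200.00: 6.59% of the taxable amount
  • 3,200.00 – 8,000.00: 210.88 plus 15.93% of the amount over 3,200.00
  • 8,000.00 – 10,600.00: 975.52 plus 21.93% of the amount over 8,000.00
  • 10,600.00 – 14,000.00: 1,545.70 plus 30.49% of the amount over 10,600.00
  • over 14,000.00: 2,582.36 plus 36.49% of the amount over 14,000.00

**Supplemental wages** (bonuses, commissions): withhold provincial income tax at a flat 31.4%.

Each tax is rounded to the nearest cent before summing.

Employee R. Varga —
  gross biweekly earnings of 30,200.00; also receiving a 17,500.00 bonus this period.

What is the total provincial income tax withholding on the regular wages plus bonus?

Provincial Income Tax: taxable = 30,200.00
  2,582.36 + 36.49% × (30,200.00 − 14,000.00) = 2,582.36 + 36.49% × 16,200.00 = 8,493.74
Supplemental (31.4% flat on bonus): 31.4% × 17,500.00 = 5,495.00
Total provincial income tax: 8,493.74 + 5,495.00 = 13,988.74

13,988.74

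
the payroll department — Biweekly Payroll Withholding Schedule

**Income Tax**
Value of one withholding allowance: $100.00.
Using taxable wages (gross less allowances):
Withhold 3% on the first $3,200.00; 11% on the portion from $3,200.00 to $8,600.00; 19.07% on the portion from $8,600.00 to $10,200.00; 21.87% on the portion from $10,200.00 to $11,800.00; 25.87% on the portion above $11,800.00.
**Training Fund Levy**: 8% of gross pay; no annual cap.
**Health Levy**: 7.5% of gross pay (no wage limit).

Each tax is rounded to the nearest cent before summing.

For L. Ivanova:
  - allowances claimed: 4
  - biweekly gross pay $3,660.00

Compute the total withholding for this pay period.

Income Tax: taxable = $3,660.00 − 4×$100.00 = $3,260.00
  $96.00 + 11% × ($3,260.00 − $3,200.00) = $96.00 + 11% × $60.00 = $102.60
Training Fund Levy: 8% × $3,660.00 = $292.80
Health Levy: 7.5% × $3,660.00 = $274.50
Total: $102.60 + $292.80 + $274.50 = $669.90

$669.90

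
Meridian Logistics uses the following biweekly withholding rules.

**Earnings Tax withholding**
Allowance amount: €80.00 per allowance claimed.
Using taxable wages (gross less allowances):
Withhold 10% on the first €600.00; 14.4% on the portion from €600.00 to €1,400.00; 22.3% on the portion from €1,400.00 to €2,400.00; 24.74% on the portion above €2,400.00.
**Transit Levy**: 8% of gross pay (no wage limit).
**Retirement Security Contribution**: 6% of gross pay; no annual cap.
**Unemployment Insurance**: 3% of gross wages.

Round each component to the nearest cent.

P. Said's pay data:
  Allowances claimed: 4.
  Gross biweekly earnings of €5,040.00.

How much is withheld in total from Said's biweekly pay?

Earnings Tax: taxable = €5,040.00 − 4×€80.00 = €4,720.00
  €398.20 + 24.74% × (€4,720.00 − €2,400.00) = €398.20 + 24.74% × €2,320.00 = €972.17
Transit Levy: 8% × €5,040.00 = €403.20
Retirement Security Contribution: 6% × €5,040.00 = €302.40
Unemployment Insurance: 3% × €5,040.00 = €151.20
Total: €972.17 + €403.20 + €302.40 + €151.20 = €1,828.97

€1,828.97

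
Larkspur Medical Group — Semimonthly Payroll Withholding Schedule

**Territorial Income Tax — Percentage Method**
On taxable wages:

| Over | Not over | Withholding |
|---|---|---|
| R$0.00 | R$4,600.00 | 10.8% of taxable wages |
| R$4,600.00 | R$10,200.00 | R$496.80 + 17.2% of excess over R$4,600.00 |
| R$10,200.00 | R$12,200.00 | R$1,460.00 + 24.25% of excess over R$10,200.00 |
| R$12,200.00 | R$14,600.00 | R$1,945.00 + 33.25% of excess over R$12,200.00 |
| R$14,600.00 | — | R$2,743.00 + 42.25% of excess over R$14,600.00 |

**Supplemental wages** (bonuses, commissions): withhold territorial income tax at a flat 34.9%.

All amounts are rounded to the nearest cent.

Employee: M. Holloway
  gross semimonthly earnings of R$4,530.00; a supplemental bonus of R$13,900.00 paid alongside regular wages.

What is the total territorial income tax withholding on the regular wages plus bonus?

Territorial Income Tax: taxable = R$4,530.00
  10.8% × R$4,530.00 = R$489.24
Supplemental (34.9% flat on bonus): 34.9% × R$13,900.00 = R$4,851.10
Total territorial income tax: R$489.24 + R$4,851.10 = R$5,340.34

R$5,340.34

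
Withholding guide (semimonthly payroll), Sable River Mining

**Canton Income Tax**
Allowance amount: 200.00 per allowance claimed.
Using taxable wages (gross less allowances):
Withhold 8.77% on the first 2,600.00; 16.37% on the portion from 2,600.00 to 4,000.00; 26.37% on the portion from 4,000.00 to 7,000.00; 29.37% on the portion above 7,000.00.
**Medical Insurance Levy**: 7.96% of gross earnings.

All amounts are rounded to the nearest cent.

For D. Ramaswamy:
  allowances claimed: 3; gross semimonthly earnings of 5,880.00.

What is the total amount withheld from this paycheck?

1,262.79

Canton Income Tax: taxable = 5,880.00 − 3×200.00 = 5,280.00
  457.20 + 26.37% × (5,280.00 − 4,000.00) = 457.20 + 26.37% × 1,280.00 = 794.74
Medical Insurance Levy: 7.96% × 5,880.00 = 468.05
Total: 794.74 + 468.05 = 1,262.79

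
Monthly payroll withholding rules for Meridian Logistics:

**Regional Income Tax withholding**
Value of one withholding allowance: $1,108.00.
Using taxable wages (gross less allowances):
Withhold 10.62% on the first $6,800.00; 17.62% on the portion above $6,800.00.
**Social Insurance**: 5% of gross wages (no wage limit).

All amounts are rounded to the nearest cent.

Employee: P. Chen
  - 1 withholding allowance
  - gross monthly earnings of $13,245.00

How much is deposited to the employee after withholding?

$10,920.21

Regional Income Tax: taxable = $13,245.00 − 1×$1,108.00 = $12,137.00
  $722.16 + 17.62% × ($12,137.00 − $6,800.00) = $722.16 + 17.62% × $5,337.00 = $1,662.54
Social Insurance: 5% × $13,245.00 = $662.25
Total withheld: $1,662.54 + $662.25 = $2,324.79
Net pay: $13,245.00 − $2,324.79 = $10,920.21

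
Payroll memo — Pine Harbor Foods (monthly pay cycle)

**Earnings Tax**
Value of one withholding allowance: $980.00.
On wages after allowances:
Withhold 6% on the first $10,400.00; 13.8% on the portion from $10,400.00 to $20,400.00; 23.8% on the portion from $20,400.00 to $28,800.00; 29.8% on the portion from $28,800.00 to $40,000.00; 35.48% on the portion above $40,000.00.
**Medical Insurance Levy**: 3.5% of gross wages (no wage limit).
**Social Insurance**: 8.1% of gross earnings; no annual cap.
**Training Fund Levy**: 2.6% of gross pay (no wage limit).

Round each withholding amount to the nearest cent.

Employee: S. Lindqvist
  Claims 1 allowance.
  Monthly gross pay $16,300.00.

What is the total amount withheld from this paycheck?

$3,617.56

Earnings Tax: taxable = $16,300.00 − 1×$980.00 = $15,320.00
  $624.00 + 13.8% × ($15,320.00 − $10,400.00) = $624.00 + 13.8% × $4,920.00 = $1,302.96
Medical Insurance Levy: 3.5% × $16,300.00 = $570.50
Social Insurance: 8.1% × $16,300.00 = $1,320.30
Training Fund Levy: 2.6% × $16,300.00 = $423.80
Total: $1,302.96 + $570.50 + $1,320.30 + $423.80 = $3,617.56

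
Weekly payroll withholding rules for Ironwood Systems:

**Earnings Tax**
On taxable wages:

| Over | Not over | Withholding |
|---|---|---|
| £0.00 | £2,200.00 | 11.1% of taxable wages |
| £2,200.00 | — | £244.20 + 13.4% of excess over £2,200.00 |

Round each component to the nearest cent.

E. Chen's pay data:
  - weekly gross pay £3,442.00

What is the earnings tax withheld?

Earnings Tax: taxable = £3,442.00
  £244.20 + 13.4% × (£3,442.00 − £2,200.00) = £244.20 + 13.4% × £1,242.00 = £410.63

£410.63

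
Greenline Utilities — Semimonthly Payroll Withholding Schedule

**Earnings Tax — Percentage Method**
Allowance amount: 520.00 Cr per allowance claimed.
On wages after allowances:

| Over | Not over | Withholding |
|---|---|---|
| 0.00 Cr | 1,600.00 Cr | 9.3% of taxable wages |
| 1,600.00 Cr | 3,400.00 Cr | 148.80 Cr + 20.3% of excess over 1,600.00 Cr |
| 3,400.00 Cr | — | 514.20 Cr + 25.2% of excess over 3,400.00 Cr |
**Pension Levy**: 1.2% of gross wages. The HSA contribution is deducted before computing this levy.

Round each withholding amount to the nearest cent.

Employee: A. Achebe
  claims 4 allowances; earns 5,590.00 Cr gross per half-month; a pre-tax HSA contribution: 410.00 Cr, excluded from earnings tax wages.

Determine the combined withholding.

515.46 Cr

Earnings Tax: taxable = 5,590.00 Cr − 410.00 Cr − 4×520.00 Cr = 3,100.00 Cr
  148.80 Cr + 20.3% × (3,100.00 Cr − 1,600.00 Cr) = 148.80 Cr + 20.3% × 1,500.00 Cr = 453.30 Cr
Pension Levy: 1.2% × 5,180.00 Cr = 62.16 Cr
Total: 453.30 Cr + 62.16 Cr = 515.46 Cr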